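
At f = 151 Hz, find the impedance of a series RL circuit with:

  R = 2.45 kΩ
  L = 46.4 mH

Step 1 — Angular frequency: ω = 2π·f = 2π·151 = 948.8 rad/s.
Step 2 — Component impedances:
  R: Z = R = 2450 Ω
  L: Z = jωL = j·948.8·0.0464 = 0 + j44.02 Ω
Step 3 — Series combination: Z_total = R + L = 2450 + j44.02 Ω = 2450∠1.0° Ω.

Z = 2450 + j44.02 Ω = 2450∠1.0° Ω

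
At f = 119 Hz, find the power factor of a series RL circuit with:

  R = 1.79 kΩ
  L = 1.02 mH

Step 1 — Angular frequency: ω = 2π·f = 2π·119 = 747.7 rad/s.
Step 2 — Component impedances:
  R: Z = R = 1790 Ω
  L: Z = jωL = j·747.7·0.00102 = 0 + j0.7627 Ω
Step 3 — Series combination: Z_total = R + L = 1790 + j0.7627 Ω = 1790∠0.0° Ω.
Step 4 — Power factor: PF = cos(φ) = Re(Z)/|Z| = 1790/1790 = 1.
Step 5 — Type: Im(Z) = 0.7627 ⇒ lagging (phase φ = 0.0°).

PF = 1 (lagging, φ = 0.0°)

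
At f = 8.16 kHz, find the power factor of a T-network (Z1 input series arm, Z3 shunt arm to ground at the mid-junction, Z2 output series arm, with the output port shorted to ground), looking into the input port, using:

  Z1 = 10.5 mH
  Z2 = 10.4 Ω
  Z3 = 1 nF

Step 1 — Angular frequency: ω = 2π·f = 2π·8160 = 5.127e+04 rad/s.
Step 2 — Component impedances:
  Z1: Z = jωL = j·5.127e+04·0.0105 = 0 + j538.3 Ω
  Z2: Z = R = 10.4 Ω
  Z3: Z = 1/(jωC) = -j/(ω·C) = 0 - j1.95e+04 Ω
Step 3 — With the output port shorted to ground, the output series arm Z2 runs from the junction to ground; the shunt arm Z3 also runs from the junction to ground. They appear in parallel: Z3 || Z2 = 10.4 - j0.005545 Ω.
Step 4 — Series with input arm Z1: Z_in = Z1 + (Z3 || Z2) = 10.4 + j538.3 Ω = 538.4∠88.9° Ω.
Step 5 — Power factor: PF = cos(φ) = Re(Z)/|Z| = 10.4/538.4 = 0.01932.
Step 6 — Type: Im(Z) = 538.3 ⇒ lagging (phase φ = 88.9°).

PF = 0.01932 (lagging, φ = 88.9°)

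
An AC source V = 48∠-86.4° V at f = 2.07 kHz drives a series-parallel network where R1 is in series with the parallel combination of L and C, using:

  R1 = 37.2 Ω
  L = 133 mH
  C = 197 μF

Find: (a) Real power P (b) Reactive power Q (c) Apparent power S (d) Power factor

Step 1 — Angular frequency: ω = 2π·f = 2π·2070 = 1.301e+04 rad/s.
Step 2 — Component impedances:
  R1: Z = R = 37.2 Ω
  L: Z = jωL = j·1.301e+04·0.133 = 0 + j1730 Ω
  C: Z = 1/(jωC) = -j/(ω·C) = 0 - j0.3903 Ω
Step 3 — Parallel branch: L || C = 1/(1/L + 1/C) = 0 - j0.3904 Ω.
Step 4 — Series with R1: Z_total = R1 + (L || C) = 37.2 - j0.3904 Ω = 37.2∠-0.6° Ω.
Step 5 — Source phasor: V = 48∠-86.4° V = 3.014 - j47.91 V.
Step 6 — Current: I = V / Z = 0.09452 - j1.287 A = 1.29∠-85.8° A.
Step 7 — Complex power: S = V·I* = 61.93 - j0.6499 VA.
Step 8 — Real power: P = Re(S) = 61.93 W.
Step 9 — Reactive power: Q = Im(S) = -0.6499 VAR.
Step 10 — Apparent power: |S| = 61.93 VA.
Step 11 — Power factor: PF = P/|S| = 0.9999 (leading).

(a) P = 61.93 W  (b) Q = -0.6499 VAR  (c) S = 61.93 VA  (d) PF = 0.9999 (leading)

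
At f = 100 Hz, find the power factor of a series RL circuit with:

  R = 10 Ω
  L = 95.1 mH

Step 1 — Angular frequency: ω = 2π·f = 2π·100 = 628.3 rad/s.
Step 2 — Component impedances:
  R: Z = R = 10 Ω
  L: Z = jωL = j·628.3·0.0951 = 0 + j59.75 Ω
Step 3 — Series combination: Z_total = R + L = 10 + j59.75 Ω = 60.58∠80.5° Ω.
Step 4 — Power factor: PF = cos(φ) = Re(Z)/|Z| = 10/60.58 = 0.1651.
Step 5 — Type: Im(Z) = 59.75 ⇒ lagging (phase φ = 80.5°).

PF = 0.1651 (lagging, φ = 80.5°)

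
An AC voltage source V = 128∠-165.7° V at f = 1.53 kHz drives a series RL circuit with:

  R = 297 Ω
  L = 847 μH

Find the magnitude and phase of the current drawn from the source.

Step 1 — Angular frequency: ω = 2π·f = 2π·1530 = 9613 rad/s.
Step 2 — Component impedances:
  R: Z = R = 297 Ω
  L: Z = jωL = j·9613·0.000847 = 0 + j8.142 Ω
Step 3 — Series combination: Z_total = R + L = 297 + j8.142 Ω = 297.1∠1.6° Ω.
Step 4 — Source phasor: V = 128∠-165.7° V = -124 - j31.62 V.
Step 5 — Ohm's law: I = V / Z_total = (-124 - j31.62) / (297 + j8.142) = -0.4202 - j0.09493 A.
Step 6 — Convert to polar: |I| = 0.4308 A, ∠I = -167.3°.

I = 0.4308∠-167.3° A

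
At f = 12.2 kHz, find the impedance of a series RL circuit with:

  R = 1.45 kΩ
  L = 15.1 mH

Step 1 — Angular frequency: ω = 2π·f = 2π·1.22e+04 = 7.665e+04 rad/s.
Step 2 — Component impedances:
  R: Z = R = 1450 Ω
  L: Z = jωL = j·7.665e+04·0.0151 = 0 + j1157 Ω
Step 3 — Series combination: Z_total = R + L = 1450 + j1157 Ω = 1855∠38.6° Ω.

Z = 1450 + j1157 Ω = 1855∠38.6° Ω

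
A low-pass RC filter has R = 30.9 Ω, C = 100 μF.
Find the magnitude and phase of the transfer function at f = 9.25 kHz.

Step 1 — Angular frequency: ω = 2π·9250 = 5.812e+04 rad/s.
Step 2 — Transfer function: H(jω) = 1/(1 + jωRC).
Step 3 — Denominator: 1 + jωRC = 1 + j·5.812e+04·30.9·0.0001 = 1 + j179.6.
Step 4 — H = 3.1e-05 - j0.005568.
Step 5 — Magnitude: |H| = 0.005568 (-45.1 dB); phase: φ = -89.7°.

|H| = 0.005568 (-45.1 dB), φ = -89.7°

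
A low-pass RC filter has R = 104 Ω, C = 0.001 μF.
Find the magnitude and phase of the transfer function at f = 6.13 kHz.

Step 1 — Angular frequency: ω = 2π·6130 = 3.852e+04 rad/s.
Step 2 — Transfer function: H(jω) = 1/(1 + jωRC).
Step 3 — Denominator: 1 + jωRC = 1 + j·3.852e+04·104·1e-09 = 1 + j0.004006.
Step 4 — H = 1 - j0.004006.
Step 5 — Magnitude: |H| = 1 (-0.0 dB); phase: φ = -0.2°.

|H| = 1 (-0.0 dB), φ = -0.2°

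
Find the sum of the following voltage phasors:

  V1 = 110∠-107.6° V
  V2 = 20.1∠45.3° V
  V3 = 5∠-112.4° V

Step 1 — Convert each phasor to rectangular form:
  V1 = 110·(cos(-107.6°) + j·sin(-107.6°)) = -33.26 - j104.9 V
  V2 = 20.1·(cos(45.3°) + j·sin(45.3°)) = 14.14 + j14.29 V
  V3 = 5·(cos(-112.4°) + j·sin(-112.4°)) = -1.905 - j4.623 V
Step 2 — Sum components: V_total = -21.03 - j95.19 V.
Step 3 — Convert to polar: |V_total| = 97.48 V, ∠V_total = -102.5°.

V_total = 97.48∠-102.5° V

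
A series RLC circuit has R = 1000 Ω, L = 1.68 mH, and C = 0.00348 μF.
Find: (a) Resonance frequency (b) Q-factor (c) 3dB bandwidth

Step 1 — Resonance: ω₀ = 1/√(LC) = 1/√(0.00168·3.48e-09) = 4.136e+05 rad/s.
Step 2 — f₀ = ω₀/(2π) = 6.582e+04 Hz.
Step 3 — Series Q: Q = ω₀L/R = 4.136e+05·0.00168/1000 = 0.6948.
Step 4 — Bandwidth: Δω = ω₀/Q = 5.952e+05 rad/s; BW = Δω/(2π) = 9.474e+04 Hz.

(a) f₀ = 6.582e+04 Hz  (b) Q = 0.6948  (c) BW = 9.474e+04 Hz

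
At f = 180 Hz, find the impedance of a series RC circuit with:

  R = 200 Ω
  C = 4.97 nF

Step 1 — Angular frequency: ω = 2π·f = 2π·180 = 1131 rad/s.
Step 2 — Component impedances:
  R: Z = R = 200 Ω
  C: Z = 1/(jωC) = -j/(ω·C) = 0 - j1.779e+05 Ω
Step 3 — Series combination: Z_total = R + C = 200 - j1.779e+05 Ω = 1.779e+05∠-89.9° Ω.

Z = 200 - j1.779e+05 Ω = 1.779e+05∠-89.9° Ω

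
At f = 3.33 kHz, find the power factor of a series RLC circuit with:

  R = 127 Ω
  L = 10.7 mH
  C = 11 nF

Step 1 — Angular frequency: ω = 2π·f = 2π·3330 = 2.092e+04 rad/s.
Step 2 — Component impedances:
  R: Z = R = 127 Ω
  L: Z = jωL = j·2.092e+04·0.0107 = 0 + j223.9 Ω
  C: Z = 1/(jωC) = -j/(ω·C) = 0 - j4345 Ω
Step 3 — Series combination: Z_total = R + L + C = 127 - j4121 Ω = 4123∠-88.2° Ω.
Step 4 — Power factor: PF = cos(φ) = Re(Z)/|Z| = 127/4123 = 0.0308.
Step 5 — Type: Im(Z) = -4121 ⇒ leading (phase φ = -88.2°).

PF = 0.0308 (leading, φ = -88.2°)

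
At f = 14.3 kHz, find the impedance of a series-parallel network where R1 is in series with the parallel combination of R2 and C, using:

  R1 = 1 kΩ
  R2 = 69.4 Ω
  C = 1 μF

Step 1 — Angular frequency: ω = 2π·f = 2π·1.43e+04 = 8.985e+04 rad/s.
Step 2 — Component impedances:
  R1: Z = R = 1000 Ω
  R2: Z = R = 69.4 Ω
  C: Z = 1/(jωC) = -j/(ω·C) = 0 - j11.13 Ω
Step 3 — Parallel branch: R2 || C = 1/(1/R2 + 1/C) = 1.74 - j10.85 Ω.
Step 4 — Series with R1: Z_total = R1 + (R2 || C) = 1002 - j10.85 Ω = 1002∠-0.6° Ω.

Z = 1002 - j10.85 Ω = 1002∠-0.6° Ω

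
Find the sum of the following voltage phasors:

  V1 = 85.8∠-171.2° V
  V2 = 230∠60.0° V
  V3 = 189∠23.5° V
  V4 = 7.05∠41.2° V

Step 1 — Convert each phasor to rectangular form:
  V1 = 85.8·(cos(-171.2°) + j·sin(-171.2°)) = -84.79 - j13.13 V
  V2 = 230·(cos(60.0°) + j·sin(60.0°)) = 115 + j199.2 V
  V3 = 189·(cos(23.5°) + j·sin(23.5°)) = 173.3 + j75.36 V
  V4 = 7.05·(cos(41.2°) + j·sin(41.2°)) = 5.305 + j4.644 V
Step 2 — Sum components: V_total = 208.8 + j266.1 V.
Step 3 — Convert to polar: |V_total| = 338.2 V, ∠V_total = 51.9°.

V_total = 338.2∠51.9° V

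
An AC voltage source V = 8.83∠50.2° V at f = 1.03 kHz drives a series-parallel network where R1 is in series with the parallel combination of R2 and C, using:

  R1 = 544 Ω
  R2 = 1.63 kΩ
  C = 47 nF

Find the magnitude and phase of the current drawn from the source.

Step 1 — Angular frequency: ω = 2π·f = 2π·1030 = 6472 rad/s.
Step 2 — Component impedances:
  R1: Z = R = 544 Ω
  R2: Z = R = 1630 Ω
  C: Z = 1/(jωC) = -j/(ω·C) = 0 - j3288 Ω
Step 3 — Parallel branch: R2 || C = 1/(1/R2 + 1/C) = 1308 - j648.7 Ω.
Step 4 — Series with R1: Z_total = R1 + (R2 || C) = 1852 - j648.7 Ω = 1963∠-19.3° Ω.
Step 5 — Source phasor: V = 8.83∠50.2° V = 5.652 + j6.784 V.
Step 6 — Ohm's law: I = V / Z_total = (5.652 + j6.784) / (1852 - j648.7) = 0.001576 + j0.004214 A.
Step 7 — Convert to polar: |I| = 0.004499 A, ∠I = 69.5°.

I = 0.004499∠69.5° A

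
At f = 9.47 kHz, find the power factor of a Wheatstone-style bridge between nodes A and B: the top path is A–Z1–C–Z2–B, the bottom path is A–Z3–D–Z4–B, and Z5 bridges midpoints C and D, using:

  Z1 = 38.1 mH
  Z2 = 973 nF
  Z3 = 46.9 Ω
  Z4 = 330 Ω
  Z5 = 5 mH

Step 1 — Angular frequency: ω = 2π·f = 2π·9470 = 5.95e+04 rad/s.
Step 2 — Component impedances:
  Z1: Z = jωL = j·5.95e+04·0.0381 = 0 + j2267 Ω
  Z2: Z = 1/(jωC) = -j/(ω·C) = 0 - j17.27 Ω
  Z3: Z = R = 46.9 Ω
  Z4: Z = R = 330 Ω
  Z5: Z = jωL = j·5.95e+04·0.005 = 0 + j297.5 Ω
Step 3 — Bridge requires nodal analysis (the Z5 bridge couples midpoints C and D, so the two paths cannot be reduced to a simple series/parallel combination). Setting node B to ground and injecting 1 A at node A, the 3-node admittance system at A, C, D solves to V_A = Z_AB = 157.6 + j163.7 Ω = 227.2∠46.1° Ω.
Step 4 — Power factor: PF = cos(φ) = Re(Z)/|Z| = 157.57/227.18 = 0.6936.
Step 5 — Type: Im(Z) = 163.7 ⇒ lagging (phase φ = 46.1°).

PF = 0.6936 (lagging, φ = 46.1°)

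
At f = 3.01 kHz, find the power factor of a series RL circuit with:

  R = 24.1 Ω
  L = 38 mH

Step 1 — Angular frequency: ω = 2π·f = 2π·3010 = 1.891e+04 rad/s.
Step 2 — Component impedances:
  R: Z = R = 24.1 Ω
  L: Z = jωL = j·1.891e+04·0.038 = 0 + j718.7 Ω
Step 3 — Series combination: Z_total = R + L = 24.1 + j718.7 Ω = 719.1∠88.1° Ω.
Step 4 — Power factor: PF = cos(φ) = Re(Z)/|Z| = 24.1/719.07 = 0.03352.
Step 5 — Type: Im(Z) = 718.7 ⇒ lagging (phase φ = 88.1°).

PF = 0.03352 (lagging, φ = 88.1°)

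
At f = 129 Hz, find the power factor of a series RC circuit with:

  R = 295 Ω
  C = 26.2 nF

Step 1 — Angular frequency: ω = 2π·f = 2π·129 = 810.5 rad/s.
Step 2 — Component impedances:
  R: Z = R = 295 Ω
  C: Z = 1/(jωC) = -j/(ω·C) = 0 - j4.709e+04 Ω
Step 3 — Series combination: Z_total = R + C = 295 - j4.709e+04 Ω = 4.709e+04∠-89.6° Ω.
Step 4 — Power factor: PF = cos(φ) = Re(Z)/|Z| = 295/47091 = 0.006264.
Step 5 — Type: Im(Z) = -4.709e+04 ⇒ leading (phase φ = -89.6°).

PF = 0.006264 (leading, φ = -89.6°)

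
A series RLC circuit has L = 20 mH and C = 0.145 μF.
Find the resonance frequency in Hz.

Step 1 — Resonance condition Im(Z)=0 gives ω₀ = 1/√(LC).
Step 2 — ω₀ = 1/√(0.02·1.45e-07) = 1.857e+04 rad/s.
Step 3 — f₀ = ω₀/(2π) = 2955 Hz.

f₀ = 2955 Hz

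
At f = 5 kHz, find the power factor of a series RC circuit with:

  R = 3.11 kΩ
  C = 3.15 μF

Step 1 — Angular frequency: ω = 2π·f = 2π·5000 = 3.142e+04 rad/s.
Step 2 — Component impedances:
  R: Z = R = 3110 Ω
  C: Z = 1/(jωC) = -j/(ω·C) = 0 - j10.11 Ω
Step 3 — Series combination: Z_total = R + C = 3110 - j10.11 Ω = 3110∠-0.2° Ω.
Step 4 — Power factor: PF = cos(φ) = Re(Z)/|Z| = 3110/3110 = 1.
Step 5 — Type: Im(Z) = -10.11 ⇒ leading (phase φ = -0.2°).

PF = 1 (leading, φ = -0.2°)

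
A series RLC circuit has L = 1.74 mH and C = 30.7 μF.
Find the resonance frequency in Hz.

Step 1 — Resonance condition Im(Z)=0 gives ω₀ = 1/√(LC).
Step 2 — ω₀ = 1/√(0.00174·3.07e-05) = 4327 rad/s.
Step 3 — f₀ = ω₀/(2π) = 688.6 Hz.

f₀ = 688.6 Hz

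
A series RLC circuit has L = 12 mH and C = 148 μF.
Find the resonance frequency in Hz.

Step 1 — Resonance condition Im(Z)=0 gives ω₀ = 1/√(LC).
Step 2 — ω₀ = 1/√(0.012·0.000148) = 750.4 rad/s.
Step 3 — f₀ = ω₀/(2π) = 119.4 Hz.

f₀ = 119.4 Hz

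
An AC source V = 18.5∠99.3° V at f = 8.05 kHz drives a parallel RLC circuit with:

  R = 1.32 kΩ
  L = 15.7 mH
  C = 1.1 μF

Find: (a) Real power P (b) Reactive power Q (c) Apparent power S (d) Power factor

Step 1 — Angular frequency: ω = 2π·f = 2π·8050 = 5.058e+04 rad/s.
Step 2 — Component impedances:
  R: Z = R = 1320 Ω
  L: Z = jωL = j·5.058e+04·0.0157 = 0 + j794.1 Ω
  C: Z = 1/(jωC) = -j/(ω·C) = 0 - j17.97 Ω
Step 3 — Parallel combination: 1/Z_total = 1/R + 1/L + 1/C; Z_total = 0.2561 - j18.39 Ω = 18.39∠-89.2° Ω.
Step 4 — Source phasor: V = 18.5∠99.3° V = -2.99 + j18.26 V.
Step 5 — Current: I = V / Z = -0.995 - j0.1487 A = 1.006∠-171.5° A.
Step 6 — Complex power: S = V·I* = 0.2593 - j18.61 VA.
Step 7 — Real power: P = Re(S) = 0.2593 W.
Step 8 — Reactive power: Q = Im(S) = -18.61 VAR.
Step 9 — Apparent power: |S| = 18.61 VA.
Step 10 — Power factor: PF = P/|S| = 0.01393 (leading).

(a) P = 0.2593 W  (b) Q = -18.61 VAR  (c) S = 18.61 VA  (d) PF = 0.01393 (leading)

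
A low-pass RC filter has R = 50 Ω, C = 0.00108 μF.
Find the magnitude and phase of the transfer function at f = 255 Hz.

Step 1 — Angular frequency: ω = 2π·255 = 1602 rad/s.
Step 2 — Transfer function: H(jω) = 1/(1 + jωRC).
Step 3 — Denominator: 1 + jωRC = 1 + j·1602·50·1.08e-09 = 1 + j8.652e-05.
Step 4 — H = 1 - j8.652e-05.
Step 5 — Magnitude: |H| = 1 (-0.0 dB); phase: φ = -0.0°.

|H| = 1 (-0.0 dB), φ = -0.0°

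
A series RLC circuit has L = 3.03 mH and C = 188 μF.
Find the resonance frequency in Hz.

Step 1 — Resonance condition Im(Z)=0 gives ω₀ = 1/√(LC).
Step 2 — ω₀ = 1/√(0.00303·0.000188) = 1325 rad/s.
Step 3 — f₀ = ω₀/(2π) = 210.9 Hz.

f₀ = 210.9 Hz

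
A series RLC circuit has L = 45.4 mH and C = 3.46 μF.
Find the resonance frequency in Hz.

Step 1 — Resonance condition Im(Z)=0 gives ω₀ = 1/√(LC).
Step 2 — ω₀ = 1/√(0.0454·3.46e-06) = 2523 rad/s.
Step 3 — f₀ = ω₀/(2π) = 401.6 Hz.

f₀ = 401.6 Hz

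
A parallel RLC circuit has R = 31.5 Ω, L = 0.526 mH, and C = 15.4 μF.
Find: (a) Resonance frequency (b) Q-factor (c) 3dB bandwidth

Step 1 — Resonance: ω₀ = 1/√(LC) = 1/√(0.000526·1.54e-05) = 1.111e+04 rad/s.
Step 2 — f₀ = ω₀/(2π) = 1768 Hz.
Step 3 — Parallel Q: Q = R/(ω₀L) = 31.5/(1.111e+04·0.000526) = 5.39.
Step 4 — Bandwidth: Δω = ω₀/Q = 2061 rad/s; BW = Δω/(2π) = 328.1 Hz.

(a) f₀ = 1768 Hz  (b) Q = 5.39  (c) BW = 328.1 Hz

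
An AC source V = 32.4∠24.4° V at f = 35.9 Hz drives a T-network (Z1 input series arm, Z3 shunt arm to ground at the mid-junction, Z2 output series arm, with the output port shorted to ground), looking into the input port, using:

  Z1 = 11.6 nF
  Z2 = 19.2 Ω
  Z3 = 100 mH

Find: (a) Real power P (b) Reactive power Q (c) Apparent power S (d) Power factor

Step 1 — Angular frequency: ω = 2π·f = 2π·35.9 = 225.6 rad/s.
Step 2 — Component impedances:
  Z1: Z = 1/(jωC) = -j/(ω·C) = 0 - j3.822e+05 Ω
  Z2: Z = R = 19.2 Ω
  Z3: Z = jωL = j·225.6·0.1 = 0 + j22.56 Ω
Step 3 — With the output port shorted to ground, the output series arm Z2 runs from the junction to ground; the shunt arm Z3 also runs from the junction to ground. They appear in parallel: Z3 || Z2 = 11.13 + j9.477 Ω.
Step 4 — Series with input arm Z1: Z_in = Z1 + (Z3 || Z2) = 11.13 - j3.822e+05 Ω = 3.822e+05∠-90.0° Ω.
Step 5 — Source phasor: V = 32.4∠24.4° V = 29.51 + j13.38 V.
Step 6 — Current: I = V / Z = -3.502e-05 + j7.721e-05 A = 8.478e-05∠114.4° A.
Step 7 — Complex power: S = V·I* = 8.002e-08 - j0.002747 VA.
Step 8 — Real power: P = Re(S) = 8.002e-08 W.
Step 9 — Reactive power: Q = Im(S) = -0.002747 VAR.
Step 10 — Apparent power: |S| = 0.002747 VA.
Step 11 — Power factor: PF = P/|S| = 2.913e-05 (leading).

(a) P = 8.002e-08 W  (b) Q = -0.002747 VAR  (c) S = 0.002747 VA  (d) PF = 2.913e-05 (leading)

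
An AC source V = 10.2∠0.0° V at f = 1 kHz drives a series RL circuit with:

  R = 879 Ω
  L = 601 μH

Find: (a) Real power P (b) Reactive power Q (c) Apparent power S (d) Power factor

Step 1 — Angular frequency: ω = 2π·f = 2π·1000 = 6283 rad/s.
Step 2 — Component impedances:
  R: Z = R = 879 Ω
  L: Z = jωL = j·6283·0.000601 = 0 + j3.776 Ω
Step 3 — Series combination: Z_total = R + L = 879 + j3.776 Ω = 879∠0.2° Ω.
Step 4 — Source phasor: V = 10.2∠0.0° V = 10.2 V.
Step 5 — Current: I = V / Z = 0.0116 - j4.985e-05 A = 0.0116∠-0.2° A.
Step 6 — Complex power: S = V·I* = 0.1184 + j0.0005085 VA.
Step 7 — Real power: P = Re(S) = 0.1184 W.
Step 8 — Reactive power: Q = Im(S) = 0.0005085 VAR.
Step 9 — Apparent power: |S| = 0.1184 VA.
Step 10 — Power factor: PF = P/|S| = 1 (lagging).

(a) P = 0.1184 W  (b) Q = 0.0005085 VAR  (c) S = 0.1184 VA  (d) PF = 1 (lagging)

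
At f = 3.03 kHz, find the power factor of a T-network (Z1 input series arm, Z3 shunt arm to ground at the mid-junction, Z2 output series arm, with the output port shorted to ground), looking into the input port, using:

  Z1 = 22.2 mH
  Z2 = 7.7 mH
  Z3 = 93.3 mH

Step 1 — Angular frequency: ω = 2π·f = 2π·3030 = 1.904e+04 rad/s.
Step 2 — Component impedances:
  Z1: Z = jωL = j·1.904e+04·0.0222 = 0 + j422.6 Ω
  Z2: Z = jωL = j·1.904e+04·0.0077 = 0 + j146.6 Ω
  Z3: Z = jωL = j·1.904e+04·0.0933 = 0 + j1776 Ω
Step 3 — With the output port shorted to ground, the output series arm Z2 runs from the junction to ground; the shunt arm Z3 also runs from the junction to ground. They appear in parallel: Z3 || Z2 = 0 + j135.4 Ω.
Step 4 — Series with input arm Z1: Z_in = Z1 + (Z3 || Z2) = 0 + j558.1 Ω = 558.1∠90.0° Ω.
Step 5 — Power factor: PF = cos(φ) = Re(Z)/|Z| = 0/558.1 = 0.
Step 6 — Type: Im(Z) = 558.1 ⇒ lagging (phase φ = 90.0°).

PF = 0 (lagging, φ = 90.0°)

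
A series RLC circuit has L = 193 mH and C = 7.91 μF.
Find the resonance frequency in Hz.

Step 1 — Resonance condition Im(Z)=0 gives ω₀ = 1/√(LC).
Step 2 — ω₀ = 1/√(0.193·7.91e-06) = 809.3 rad/s.
Step 3 — f₀ = ω₀/(2π) = 128.8 Hz.

f₀ = 128.8 Hz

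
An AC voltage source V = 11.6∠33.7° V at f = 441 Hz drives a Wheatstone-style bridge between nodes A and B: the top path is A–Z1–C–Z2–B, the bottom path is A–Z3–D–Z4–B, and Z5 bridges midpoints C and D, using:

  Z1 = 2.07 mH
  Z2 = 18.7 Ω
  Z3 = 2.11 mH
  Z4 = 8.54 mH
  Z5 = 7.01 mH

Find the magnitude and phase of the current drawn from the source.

Step 1 — Angular frequency: ω = 2π·f = 2π·441 = 2771 rad/s.
Step 2 — Component impedances:
  Z1: Z = jωL = j·2771·0.00207 = 0 + j5.736 Ω
  Z2: Z = R = 18.7 Ω
  Z3: Z = jωL = j·2771·0.00211 = 0 + j5.847 Ω
  Z4: Z = jωL = j·2771·0.00854 = 0 + j23.66 Ω
  Z5: Z = jωL = j·2771·0.00701 = 0 + j19.42 Ω
Step 3 — Bridge requires nodal analysis (the Z5 bridge couples midpoints C and D, so the two paths cannot be reduced to a simple series/parallel combination). Setting node B to ground and injecting 1 A at node A, the 3-node admittance system at A, C, D solves to V_A = Z_AB = 10.69 + j10.73 Ω = 15.15∠45.1° Ω.
Step 4 — Source phasor: V = 11.6∠33.7° V = 9.651 + j6.436 V.
Step 5 — Ohm's law: I = V / Z_total = (9.651 + j6.436) / (10.69 + j10.73) = 0.7508 - j0.1512 A.
Step 6 — Convert to polar: |I| = 0.7659 A, ∠I = -11.4°.

I = 0.7659∠-11.4° A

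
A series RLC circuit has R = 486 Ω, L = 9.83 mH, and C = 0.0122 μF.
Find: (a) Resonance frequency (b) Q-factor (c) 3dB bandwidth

Step 1 — Resonance: ω₀ = 1/√(LC) = 1/√(0.00983·1.22e-08) = 9.132e+04 rad/s.
Step 2 — f₀ = ω₀/(2π) = 1.453e+04 Hz.
Step 3 — Series Q: Q = ω₀L/R = 9.132e+04·0.00983/486 = 1.847.
Step 4 — Bandwidth: Δω = ω₀/Q = 4.944e+04 rad/s; BW = Δω/(2π) = 7869 Hz.

(a) f₀ = 1.453e+04 Hz  (b) Q = 1.847  (c) BW = 7869 Hz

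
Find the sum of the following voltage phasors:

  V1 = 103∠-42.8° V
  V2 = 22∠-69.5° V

Step 1 — Convert each phasor to rectangular form:
  V1 = 103·(cos(-42.8°) + j·sin(-42.8°)) = 75.57 - j69.98 V
  V2 = 22·(cos(-69.5°) + j·sin(-69.5°)) = 7.705 - j20.61 V
Step 2 — Sum components: V_total = 83.28 - j90.59 V.
Step 3 — Convert to polar: |V_total| = 123.1 V, ∠V_total = -47.4°.

V_total = 123.1∠-47.4° V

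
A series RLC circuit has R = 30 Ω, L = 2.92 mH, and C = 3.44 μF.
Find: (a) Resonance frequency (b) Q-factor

Step 1 — Resonance condition Im(Z)=0 gives ω₀ = 1/√(LC).
Step 2 — ω₀ = 1/√(0.00292·3.44e-06) = 9978 rad/s.
Step 3 — f₀ = ω₀/(2π) = 1588 Hz.
Step 4 — Series Q: Q = ω₀L/R = 9978·0.00292/30 = 0.9712.

(a) f₀ = 1588 Hz  (b) Q = 0.9712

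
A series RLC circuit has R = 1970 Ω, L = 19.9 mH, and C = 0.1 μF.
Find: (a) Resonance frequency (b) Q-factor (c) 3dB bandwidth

Step 1 — Resonance condition Im(Z)=0 gives ω₀ = 1/√(LC).
Step 2 — ω₀ = 1/√(0.0199·1e-07) = 2.242e+04 rad/s.
Step 3 — f₀ = ω₀/(2π) = 3568 Hz.
Step 4 — Series Q: Q = ω₀L/R = 2.242e+04·0.0199/1970 = 0.2264.
Step 5 — 3dB bandwidth: Δω = ω₀/Q = 9.899e+04 rad/s; BW = Δω/(2π) = 1.576e+04 Hz.

(a) f₀ = 3568 Hz  (b) Q = 0.2264  (c) BW = 1.576e+04 Hz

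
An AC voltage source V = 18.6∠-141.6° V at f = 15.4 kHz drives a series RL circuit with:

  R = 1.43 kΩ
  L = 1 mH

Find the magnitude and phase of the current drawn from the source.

Step 1 — Angular frequency: ω = 2π·f = 2π·1.54e+04 = 9.676e+04 rad/s.
Step 2 — Component impedances:
  R: Z = R = 1430 Ω
  L: Z = jωL = j·9.676e+04·0.001 = 0 + j96.76 Ω
Step 3 — Series combination: Z_total = R + L = 1430 + j96.76 Ω = 1433∠3.9° Ω.
Step 4 — Source phasor: V = 18.6∠-141.6° V = -14.58 - j11.55 V.
Step 5 — Ohm's law: I = V / Z_total = (-14.58 - j11.55) / (1430 + j96.76) = -0.01069 - j0.007356 A.
Step 6 — Convert to polar: |I| = 0.01298 A, ∠I = -145.5°.

I = 0.01298∠-145.5° A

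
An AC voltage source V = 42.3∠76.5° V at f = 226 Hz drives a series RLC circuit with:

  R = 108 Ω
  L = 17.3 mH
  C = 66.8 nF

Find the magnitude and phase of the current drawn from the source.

Step 1 — Angular frequency: ω = 2π·f = 2π·226 = 1420 rad/s.
Step 2 — Component impedances:
  R: Z = R = 108 Ω
  L: Z = jωL = j·1420·0.0173 = 0 + j24.57 Ω
  C: Z = 1/(jωC) = -j/(ω·C) = 0 - j1.054e+04 Ω
Step 3 — Series combination: Z_total = R + L + C = 108 - j1.052e+04 Ω = 1.052e+04∠-89.4° Ω.
Step 4 — Source phasor: V = 42.3∠76.5° V = 9.875 + j41.13 V.
Step 5 — Ohm's law: I = V / Z_total = (9.875 + j41.13) / (108 - j1.052e+04) = -0.003901 + j0.0009789 A.
Step 6 — Convert to polar: |I| = 0.004022 A, ∠I = 165.9°.

I = 0.004022∠165.9° A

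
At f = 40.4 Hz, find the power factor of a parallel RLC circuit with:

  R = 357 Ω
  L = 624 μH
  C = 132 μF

Step 1 — Angular frequency: ω = 2π·f = 2π·40.4 = 253.8 rad/s.
Step 2 — Component impedances:
  R: Z = R = 357 Ω
  L: Z = jωL = j·253.8·0.000624 = 0 + j0.1584 Ω
  C: Z = 1/(jωC) = -j/(ω·C) = 0 - j29.84 Ω
Step 3 — Parallel combination: 1/Z_total = 1/R + 1/L + 1/C; Z_total = 7.103e-05 + j0.1592 Ω = 0.1592∠90.0° Ω.
Step 4 — Power factor: PF = cos(φ) = Re(Z)/|Z| = 7.1031e-05/0.15924 = 0.0004461.
Step 5 — Type: Im(Z) = 0.1592 ⇒ lagging (phase φ = 90.0°).

PF = 0.0004461 (lagging, φ = 90.0°)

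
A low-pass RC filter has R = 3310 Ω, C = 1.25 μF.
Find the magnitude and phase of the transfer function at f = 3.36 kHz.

Step 1 — Angular frequency: ω = 2π·3360 = 2.111e+04 rad/s.
Step 2 — Transfer function: H(jω) = 1/(1 + jωRC).
Step 3 — Denominator: 1 + jωRC = 1 + j·2.111e+04·3310·1.25e-06 = 1 + j87.35.
Step 4 — H = 0.000131 - j0.01145.
Step 5 — Magnitude: |H| = 0.01145 (-38.8 dB); phase: φ = -89.3°.

|H| = 0.01145 (-38.8 dB), φ = -89.3°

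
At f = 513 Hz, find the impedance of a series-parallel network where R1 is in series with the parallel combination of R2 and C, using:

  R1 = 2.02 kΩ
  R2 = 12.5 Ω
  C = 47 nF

Step 1 — Angular frequency: ω = 2π·f = 2π·513 = 3223 rad/s.
Step 2 — Component impedances:
  R1: Z = R = 2020 Ω
  R2: Z = R = 12.5 Ω
  C: Z = 1/(jωC) = -j/(ω·C) = 0 - j6601 Ω
Step 3 — Parallel branch: R2 || C = 1/(1/R2 + 1/C) = 12.5 - j0.02367 Ω.
Step 4 — Series with R1: Z_total = R1 + (R2 || C) = 2032 - j0.02367 Ω = 2032∠-0.0° Ω.

Z = 2032 - j0.02367 Ω = 2032∠-0.0° Ω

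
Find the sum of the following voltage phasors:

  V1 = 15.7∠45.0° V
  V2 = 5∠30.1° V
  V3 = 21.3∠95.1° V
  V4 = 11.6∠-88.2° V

Step 1 — Convert each phasor to rectangular form:
  V1 = 15.7·(cos(45.0°) + j·sin(45.0°)) = 11.1 + j11.1 V
  V2 = 5·(cos(30.1°) + j·sin(30.1°)) = 4.326 + j2.508 V
  V3 = 21.3·(cos(95.1°) + j·sin(95.1°)) = -1.893 + j21.22 V
  V4 = 11.6·(cos(-88.2°) + j·sin(-88.2°)) = 0.3644 - j11.59 V
Step 2 — Sum components: V_total = 13.9 + j23.23 V.
Step 3 — Convert to polar: |V_total| = 27.07 V, ∠V_total = 59.1°.

V_total = 27.07∠59.1° V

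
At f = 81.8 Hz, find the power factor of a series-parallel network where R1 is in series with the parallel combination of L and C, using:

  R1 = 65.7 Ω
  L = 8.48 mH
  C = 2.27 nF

Step 1 — Angular frequency: ω = 2π·f = 2π·81.8 = 514 rad/s.
Step 2 — Component impedances:
  R1: Z = R = 65.7 Ω
  L: Z = jωL = j·514·0.00848 = 0 + j4.358 Ω
  C: Z = 1/(jωC) = -j/(ω·C) = 0 - j8.571e+05 Ω
Step 3 — Parallel branch: L || C = 1/(1/L + 1/C) = 0 + j4.358 Ω.
Step 4 — Series with R1: Z_total = R1 + (L || C) = 65.7 + j4.358 Ω = 65.84∠3.8° Ω.
Step 5 — Power factor: PF = cos(φ) = Re(Z)/|Z| = 65.7/65.844 = 0.9978.
Step 6 — Type: Im(Z) = 4.358 ⇒ lagging (phase φ = 3.8°).

PF = 0.9978 (lagging, φ = 3.8°)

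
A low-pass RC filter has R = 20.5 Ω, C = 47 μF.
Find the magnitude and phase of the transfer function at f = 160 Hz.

Step 1 — Angular frequency: ω = 2π·160 = 1005 rad/s.
Step 2 — Transfer function: H(jω) = 1/(1 + jωRC).
Step 3 — Denominator: 1 + jωRC = 1 + j·1005·20.5·4.7e-05 = 1 + j0.9686.
Step 4 — H = 0.5159 - j0.4997.
Step 5 — Magnitude: |H| = 0.7183 (-2.9 dB); phase: φ = -44.1°.

|H| = 0.7183 (-2.9 dB), φ = -44.1°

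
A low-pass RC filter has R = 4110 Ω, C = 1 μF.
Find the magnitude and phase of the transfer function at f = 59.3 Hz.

Step 1 — Angular frequency: ω = 2π·59.3 = 372.6 rad/s.
Step 2 — Transfer function: H(jω) = 1/(1 + jωRC).
Step 3 — Denominator: 1 + jωRC = 1 + j·372.6·4110·1e-06 = 1 + j1.531.
Step 4 — H = 0.2989 - j0.4578.
Step 5 — Magnitude: |H| = 0.5468 (-5.2 dB); phase: φ = -56.9°.

|H| = 0.5468 (-5.2 dB), φ = -56.9°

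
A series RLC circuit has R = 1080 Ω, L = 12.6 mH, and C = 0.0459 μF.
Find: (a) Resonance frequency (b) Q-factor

Step 1 — Resonance condition Im(Z)=0 gives ω₀ = 1/√(LC).
Step 2 — ω₀ = 1/√(0.0126·4.59e-08) = 4.158e+04 rad/s.
Step 3 — f₀ = ω₀/(2π) = 6618 Hz.
Step 4 — Series Q: Q = ω₀L/R = 4.158e+04·0.0126/1080 = 0.4851.

(a) f₀ = 6618 Hz  (b) Q = 0.4851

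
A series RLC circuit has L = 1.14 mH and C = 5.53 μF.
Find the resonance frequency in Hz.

Step 1 — Resonance condition Im(Z)=0 gives ω₀ = 1/√(LC).
Step 2 — ω₀ = 1/√(0.00114·5.53e-06) = 1.259e+04 rad/s.
Step 3 — f₀ = ω₀/(2π) = 2004 Hz.

f₀ = 2004 Hz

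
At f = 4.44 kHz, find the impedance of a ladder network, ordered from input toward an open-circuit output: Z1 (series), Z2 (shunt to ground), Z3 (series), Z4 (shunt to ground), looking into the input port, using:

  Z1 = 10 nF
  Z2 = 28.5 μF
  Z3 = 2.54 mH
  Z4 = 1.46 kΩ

Step 1 — Angular frequency: ω = 2π·f = 2π·4440 = 2.79e+04 rad/s.
Step 2 — Component impedances:
  Z1: Z = 1/(jωC) = -j/(ω·C) = 0 - j3585 Ω
  Z2: Z = 1/(jωC) = -j/(ω·C) = 0 - j1.258 Ω
  Z3: Z = jωL = j·2.79e+04·0.00254 = 0 + j70.86 Ω
  Z4: Z = R = 1460 Ω
Step 3 — Ladder network (open output): work backward from the far end, alternating series and parallel combinations. Z_in = 0.001081 - j3586 Ω = 3586∠-90.0° Ω.

Z = 0.001081 - j3586 Ω = 3586∠-90.0° Ω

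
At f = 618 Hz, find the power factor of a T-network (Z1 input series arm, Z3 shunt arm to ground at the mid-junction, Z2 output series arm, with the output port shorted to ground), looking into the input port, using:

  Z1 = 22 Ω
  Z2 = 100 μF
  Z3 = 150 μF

Step 1 — Angular frequency: ω = 2π·f = 2π·618 = 3883 rad/s.
Step 2 — Component impedances:
  Z1: Z = R = 22 Ω
  Z2: Z = 1/(jωC) = -j/(ω·C) = 0 - j2.575 Ω
  Z3: Z = 1/(jωC) = -j/(ω·C) = 0 - j1.717 Ω
Step 3 — With the output port shorted to ground, the output series arm Z2 runs from the junction to ground; the shunt arm Z3 also runs from the junction to ground. They appear in parallel: Z3 || Z2 = 0 - j1.03 Ω.
Step 4 — Series with input arm Z1: Z_in = Z1 + (Z3 || Z2) = 22 - j1.03 Ω = 22.02∠-2.7° Ω.
Step 5 — Power factor: PF = cos(φ) = Re(Z)/|Z| = 22/22.024 = 0.9989.
Step 6 — Type: Im(Z) = -1.03 ⇒ leading (phase φ = -2.7°).

PF = 0.9989 (leading, φ = -2.7°)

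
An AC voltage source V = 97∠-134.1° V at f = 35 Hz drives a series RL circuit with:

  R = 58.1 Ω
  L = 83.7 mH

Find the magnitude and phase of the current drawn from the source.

Step 1 — Angular frequency: ω = 2π·f = 2π·35 = 219.9 rad/s.
Step 2 — Component impedances:
  R: Z = R = 58.1 Ω
  L: Z = jωL = j·219.9·0.0837 = 0 + j18.41 Ω
Step 3 — Series combination: Z_total = R + L = 58.1 + j18.41 Ω = 60.95∠17.6° Ω.
Step 4 — Source phasor: V = 97∠-134.1° V = -67.5 - j69.66 V.
Step 5 — Ohm's law: I = V / Z_total = (-67.5 - j69.66) / (58.1 + j18.41) = -1.401 - j0.7551 A.
Step 6 — Convert to polar: |I| = 1.592 A, ∠I = -151.7°.

I = 1.592∠-151.7° A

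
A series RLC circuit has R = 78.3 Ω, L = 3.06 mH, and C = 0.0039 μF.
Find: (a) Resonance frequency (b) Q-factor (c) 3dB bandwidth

Step 1 — Resonance: ω₀ = 1/√(LC) = 1/√(0.00306·3.9e-09) = 2.895e+05 rad/s.
Step 2 — f₀ = ω₀/(2π) = 4.607e+04 Hz.
Step 3 — Series Q: Q = ω₀L/R = 2.895e+05·0.00306/78.3 = 11.31.
Step 4 — Bandwidth: Δω = ω₀/Q = 2.559e+04 rad/s; BW = Δω/(2π) = 4072 Hz.

(a) f₀ = 4.607e+04 Hz  (b) Q = 11.31  (c) BW = 4072 Hz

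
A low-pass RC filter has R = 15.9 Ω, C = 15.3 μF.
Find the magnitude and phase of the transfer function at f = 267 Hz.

Step 1 — Angular frequency: ω = 2π·267 = 1678 rad/s.
Step 2 — Transfer function: H(jω) = 1/(1 + jωRC).
Step 3 — Denominator: 1 + jωRC = 1 + j·1678·15.9·1.53e-05 = 1 + j0.4081.
Step 4 — H = 0.8572 - j0.3498.
Step 5 — Magnitude: |H| = 0.9259 (-0.7 dB); phase: φ = -22.2°.

|H| = 0.9259 (-0.7 dB), φ = -22.2°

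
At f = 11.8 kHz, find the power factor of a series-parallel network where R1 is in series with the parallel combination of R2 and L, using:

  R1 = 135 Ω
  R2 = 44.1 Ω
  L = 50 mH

Step 1 — Angular frequency: ω = 2π·f = 2π·1.18e+04 = 7.414e+04 rad/s.
Step 2 — Component impedances:
  R1: Z = R = 135 Ω
  R2: Z = R = 44.1 Ω
  L: Z = jωL = j·7.414e+04·0.05 = 0 + j3707 Ω
Step 3 — Parallel branch: R2 || L = 1/(1/R2 + 1/L) = 44.09 + j0.5245 Ω.
Step 4 — Series with R1: Z_total = R1 + (R2 || L) = 179.1 + j0.5245 Ω = 179.1∠0.2° Ω.
Step 5 — Power factor: PF = cos(φ) = Re(Z)/|Z| = 179.1/179.1 = 1.
Step 6 — Type: Im(Z) = 0.5245 ⇒ lagging (phase φ = 0.2°).

PF = 1 (lagging, φ = 0.2°)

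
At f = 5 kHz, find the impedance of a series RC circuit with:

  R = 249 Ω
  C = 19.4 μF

Step 1 — Angular frequency: ω = 2π·f = 2π·5000 = 3.142e+04 rad/s.
Step 2 — Component impedances:
  R: Z = R = 249 Ω
  C: Z = 1/(jωC) = -j/(ω·C) = 0 - j1.641 Ω
Step 3 — Series combination: Z_total = R + C = 249 - j1.641 Ω = 249∠-0.4° Ω.

Z = 249 - j1.641 Ω = 249∠-0.4° Ω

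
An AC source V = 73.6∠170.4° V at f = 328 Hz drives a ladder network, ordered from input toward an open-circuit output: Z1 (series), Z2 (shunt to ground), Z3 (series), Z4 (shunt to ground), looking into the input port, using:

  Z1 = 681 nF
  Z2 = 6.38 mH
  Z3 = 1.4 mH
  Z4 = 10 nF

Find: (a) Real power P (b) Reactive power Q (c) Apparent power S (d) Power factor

Step 1 — Angular frequency: ω = 2π·f = 2π·328 = 2061 rad/s.
Step 2 — Component impedances:
  Z1: Z = 1/(jωC) = -j/(ω·C) = 0 - j712.5 Ω
  Z2: Z = jωL = j·2061·0.00638 = 0 + j13.15 Ω
  Z3: Z = jωL = j·2061·0.0014 = 0 + j2.885 Ω
  Z4: Z = 1/(jωC) = -j/(ω·C) = 0 - j4.852e+04 Ω
Step 3 — Ladder network (open output): work backward from the far end, alternating series and parallel combinations. Z_in = 0 - j699.4 Ω = 699.4∠-90.0° Ω.
Step 4 — Source phasor: V = 73.6∠170.4° V = -72.57 + j12.27 V.
Step 5 — Current: I = V / Z = -0.01755 - j0.1038 A = 0.1052∠-99.6° A.
Step 6 — Complex power: S = V·I* = 0 - j7.745 VA.
Step 7 — Real power: P = Re(S) = 0 W.
Step 8 — Reactive power: Q = Im(S) = -7.745 VAR.
Step 9 — Apparent power: |S| = 7.745 VA.
Step 10 — Power factor: PF = P/|S| = 0 (leading).

(a) P = 0 W  (b) Q = -7.745 VAR  (c) S = 7.745 VA  (d) PF = 0 (leading)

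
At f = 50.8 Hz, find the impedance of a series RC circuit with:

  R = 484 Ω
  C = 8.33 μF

Step 1 — Angular frequency: ω = 2π·f = 2π·50.8 = 319.2 rad/s.
Step 2 — Component impedances:
  R: Z = R = 484 Ω
  C: Z = 1/(jωC) = -j/(ω·C) = 0 - j376.1 Ω
Step 3 — Series combination: Z_total = R + C = 484 - j376.1 Ω = 613∠-37.9° Ω.

Z = 484 - j376.1 Ω = 613∠-37.9° Ω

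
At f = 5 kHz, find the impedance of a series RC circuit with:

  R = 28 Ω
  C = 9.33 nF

Step 1 — Angular frequency: ω = 2π·f = 2π·5000 = 3.142e+04 rad/s.
Step 2 — Component impedances:
  R: Z = R = 28 Ω
  C: Z = 1/(jωC) = -j/(ω·C) = 0 - j3412 Ω
Step 3 — Series combination: Z_total = R + C = 28 - j3412 Ω = 3412∠-89.5° Ω.

Z = 28 - j3412 Ω = 3412∠-89.5° Ω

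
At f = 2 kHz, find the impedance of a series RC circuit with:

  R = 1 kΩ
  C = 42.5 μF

Step 1 — Angular frequency: ω = 2π·f = 2π·2000 = 1.257e+04 rad/s.
Step 2 — Component impedances:
  R: Z = R = 1000 Ω
  C: Z = 1/(jωC) = -j/(ω·C) = 0 - j1.872 Ω
Step 3 — Series combination: Z_total = R + C = 1000 - j1.872 Ω = 1000∠-0.1° Ω.

Z = 1000 - j1.872 Ω = 1000∠-0.1° Ω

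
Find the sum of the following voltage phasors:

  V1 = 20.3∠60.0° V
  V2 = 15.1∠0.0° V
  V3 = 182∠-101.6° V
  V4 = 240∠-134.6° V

Step 1 — Convert each phasor to rectangular form:
  V1 = 20.3·(cos(60.0°) + j·sin(60.0°)) = 10.15 + j17.58 V
  V2 = 15.1·(cos(0.0°) + j·sin(0.0°)) = 15.1 V
  V3 = 182·(cos(-101.6°) + j·sin(-101.6°)) = -36.6 - j178.3 V
  V4 = 240·(cos(-134.6°) + j·sin(-134.6°)) = -168.5 - j170.9 V
Step 2 — Sum components: V_total = -179.9 - j331.6 V.
Step 3 — Convert to polar: |V_total| = 377.2 V, ∠V_total = -118.5°.

V_total = 377.2∠-118.5° V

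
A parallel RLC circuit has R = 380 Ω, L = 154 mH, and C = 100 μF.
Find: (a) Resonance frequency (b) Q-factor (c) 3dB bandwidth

Step 1 — Resonance: ω₀ = 1/√(LC) = 1/√(0.154·0.0001) = 254.8 rad/s.
Step 2 — f₀ = ω₀/(2π) = 40.56 Hz.
Step 3 — Parallel Q: Q = R/(ω₀L) = 380/(254.8·0.154) = 9.683.
Step 4 — Bandwidth: Δω = ω₀/Q = 26.32 rad/s; BW = Δω/(2π) = 4.188 Hz.

(a) f₀ = 40.56 Hz  (b) Q = 9.683  (c) BW = 4.188 Hz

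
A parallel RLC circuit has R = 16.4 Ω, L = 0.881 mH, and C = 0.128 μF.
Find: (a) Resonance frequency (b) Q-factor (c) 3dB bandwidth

Step 1 — Resonance: ω₀ = 1/√(LC) = 1/√(0.000881·1.28e-07) = 9.417e+04 rad/s.
Step 2 — f₀ = ω₀/(2π) = 1.499e+04 Hz.
Step 3 — Parallel Q: Q = R/(ω₀L) = 16.4/(9.417e+04·0.000881) = 0.1977.
Step 4 — Bandwidth: Δω = ω₀/Q = 4.764e+05 rad/s; BW = Δω/(2π) = 7.582e+04 Hz.

(a) f₀ = 1.499e+04 Hz  (b) Q = 0.1977  (c) BW = 7.582e+04 Hz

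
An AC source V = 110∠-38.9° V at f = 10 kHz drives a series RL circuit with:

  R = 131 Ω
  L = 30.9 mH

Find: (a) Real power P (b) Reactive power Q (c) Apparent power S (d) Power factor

Step 1 — Angular frequency: ω = 2π·f = 2π·1e+04 = 6.283e+04 rad/s.
Step 2 — Component impedances:
  R: Z = R = 131 Ω
  L: Z = jωL = j·6.283e+04·0.0309 = 0 + j1942 Ω
Step 3 — Series combination: Z_total = R + L = 131 + j1942 Ω = 1946∠86.1° Ω.
Step 4 — Source phasor: V = 110∠-38.9° V = 85.61 - j69.08 V.
Step 5 — Current: I = V / Z = -0.03246 - j0.04628 A = 0.05653∠-125.0° A.
Step 6 — Complex power: S = V·I* = 0.4186 + j6.204 VA.
Step 7 — Real power: P = Re(S) = 0.4186 W.
Step 8 — Reactive power: Q = Im(S) = 6.204 VAR.
Step 9 — Apparent power: |S| = 6.218 VA.
Step 10 — Power factor: PF = P/|S| = 0.06732 (lagging).

(a) P = 0.4186 W  (b) Q = 6.204 VAR  (c) S = 6.218 VA  (d) PF = 0.06732 (lagging)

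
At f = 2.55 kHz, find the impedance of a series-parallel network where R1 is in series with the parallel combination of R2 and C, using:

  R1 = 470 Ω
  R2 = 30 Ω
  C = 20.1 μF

Step 1 — Angular frequency: ω = 2π·f = 2π·2550 = 1.602e+04 rad/s.
Step 2 — Component impedances:
  R1: Z = R = 470 Ω
  R2: Z = R = 30 Ω
  C: Z = 1/(jωC) = -j/(ω·C) = 0 - j3.105 Ω
Step 3 — Parallel branch: R2 || C = 1/(1/R2 + 1/C) = 0.318 - j3.072 Ω.
Step 4 — Series with R1: Z_total = R1 + (R2 || C) = 470.3 - j3.072 Ω = 470.3∠-0.4° Ω.

Z = 470.3 - j3.072 Ω = 470.3∠-0.4° Ω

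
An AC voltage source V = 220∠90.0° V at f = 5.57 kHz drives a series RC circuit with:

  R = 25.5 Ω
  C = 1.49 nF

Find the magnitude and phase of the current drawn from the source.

Step 1 — Angular frequency: ω = 2π·f = 2π·5570 = 3.5e+04 rad/s.
Step 2 — Component impedances:
  R: Z = R = 25.5 Ω
  C: Z = 1/(jωC) = -j/(ω·C) = 0 - j1.918e+04 Ω
Step 3 — Series combination: Z_total = R + C = 25.5 - j1.918e+04 Ω = 1.918e+04∠-89.9° Ω.
Step 4 — Source phasor: V = 220∠90.0° V = 0 + j220 V.
Step 5 — Ohm's law: I = V / Z_total = (0 + j220) / (25.5 - j1.918e+04) = -0.01147 + j1.525e-05 A.
Step 6 — Convert to polar: |I| = 0.01147 A, ∠I = 179.9°.

I = 0.01147∠179.9° A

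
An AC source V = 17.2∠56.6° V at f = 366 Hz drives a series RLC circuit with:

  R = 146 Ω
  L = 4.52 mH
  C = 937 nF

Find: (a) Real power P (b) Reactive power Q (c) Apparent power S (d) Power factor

Step 1 — Angular frequency: ω = 2π·f = 2π·366 = 2300 rad/s.
Step 2 — Component impedances:
  R: Z = R = 146 Ω
  L: Z = jωL = j·2300·0.00452 = 0 + j10.39 Ω
  C: Z = 1/(jωC) = -j/(ω·C) = 0 - j464.1 Ω
Step 3 — Series combination: Z_total = R + L + C = 146 - j453.7 Ω = 476.6∠-72.2° Ω.
Step 4 — Source phasor: V = 17.2∠56.6° V = 9.468 + j14.36 V.
Step 5 — Current: I = V / Z = -0.02259 + j0.02814 A = 0.03609∠128.8° A.
Step 6 — Complex power: S = V·I* = 0.1901 - j0.5909 VA.
Step 7 — Real power: P = Re(S) = 0.1901 W.
Step 8 — Reactive power: Q = Im(S) = -0.5909 VAR.
Step 9 — Apparent power: |S| = 0.6207 VA.
Step 10 — Power factor: PF = P/|S| = 0.3063 (leading).

(a) P = 0.1901 W  (b) Q = -0.5909 VAR  (c) S = 0.6207 VA  (d) PF = 0.3063 (leading)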